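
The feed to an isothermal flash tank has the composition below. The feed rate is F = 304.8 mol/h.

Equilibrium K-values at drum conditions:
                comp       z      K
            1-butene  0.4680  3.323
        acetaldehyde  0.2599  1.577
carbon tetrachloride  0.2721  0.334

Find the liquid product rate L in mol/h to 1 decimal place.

Let ψ = V/F and solve Σ zᵢ(Kᵢ−1)/(1+ψ(Kᵢ−1)) = 0.
g(0) = ΣzᵢKᵢ − 1 = 1.0559 and g(1) = 1 − Σzᵢ/Kᵢ = -0.1203, so a root lies in (0, 1).
Newton iteration, ψ⁰ = 0.5:
  ψ = 0.5000: g = 0.34766, g' = -0.8640 → ψ = 0.9024
  ψ = 0.9024: g = -0.00445, g' = -1.0590 → ψ = 0.8982
Converged at ψ = 0.8982.
Then V = ψ·F = 0.8982·304.8 = 273.8 mol/h and L = F − V = 31.0 mol/h.

L = 31.0 mol/h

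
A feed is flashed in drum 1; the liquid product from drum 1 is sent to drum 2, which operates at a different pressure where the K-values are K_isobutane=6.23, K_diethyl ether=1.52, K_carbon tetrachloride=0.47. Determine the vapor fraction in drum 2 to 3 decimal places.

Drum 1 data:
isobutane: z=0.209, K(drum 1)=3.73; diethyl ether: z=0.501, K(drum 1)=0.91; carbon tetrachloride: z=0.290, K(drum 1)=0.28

Drum 1:
Newton iteration, ψ₁⁰ = 0.5:
  ψ₁ = 0.500: g = -0.1322, g' = -0.650 → ψ₁ = 0.297
  ψ₁ = 0.297: g = 0.0035, g' = -0.723 → ψ₁ = 0.301
Converged at ψ₁ = 0.301.
Drum-1 compositions:
  isobutane: x = 0.115, y = 0.428
  diethyl ether: x = 0.515, y = 0.469
  carbon tetrachloride: x = 0.370, y = 0.104
Drum-2 feed = drum-1 liquid: z₂ = (0.1147, 0.5150, 0.3704).
Drum 2:
Rachford–Rice: g(ψ₂) = Σ zᵢ(Kᵢ−1)/(1+ψ₂(Kᵢ−1)) = 0.
Check two-phase: ΣzᵢKᵢ = 1.671 > 1 and Σzᵢ/Kᵢ = 1.145 > 1, so g(0) = 0.671 > 0 and g(1) = -0.145 < 0.
Newton iteration, ψ₂⁰ = 0.5:
  ψ₂ = 0.500: g = 0.1113, g' = -0.520 → ψ₂ = 0.714
  ψ₂ = 0.714: g = 0.0061, g' = -0.483 → ψ₂ = 0.727
Converged at ψ₂ = 0.727.
  isobutane: x = 0.024, y = 0.149
  diethyl ether: x = 0.374, y = 0.568
  carbon tetrachloride: x = 0.602, y = 0.283

V/F (drum 2) = 0.727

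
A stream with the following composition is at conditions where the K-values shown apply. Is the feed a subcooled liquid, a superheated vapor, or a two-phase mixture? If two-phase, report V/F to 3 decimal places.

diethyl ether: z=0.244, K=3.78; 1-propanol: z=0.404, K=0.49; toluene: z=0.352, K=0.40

two-phase, V/F = 0.170

ΣzᵢKᵢ = 1.261; Σzᵢ/Kᵢ = 1.769.
Both exceed 1, so a two-phase solution exists.
Rachford–Rice: g(ψ) = Σ zᵢ(Kᵢ−1)/(1+ψ(Kᵢ−1)) = 0.
Newton–Raphson from ψ = 0.5:
  ψ = 0.500: g = -0.2945, g' = -0.778 → ψ = 0.122
  ψ = 0.122: g = 0.0595, g' = -1.320 → ψ = 0.167
  ψ = 0.167: g = 0.0037, g' = -1.163 → ψ = 0.170
Converged at ψ = 0.170.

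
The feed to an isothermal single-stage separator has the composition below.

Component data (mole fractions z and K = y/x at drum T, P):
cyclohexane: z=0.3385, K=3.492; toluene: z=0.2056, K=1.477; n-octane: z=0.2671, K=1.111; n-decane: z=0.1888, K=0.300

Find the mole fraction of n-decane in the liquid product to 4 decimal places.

Material balance + equilibrium reduce to Σ zᵢ(Kᵢ−1)/(1+β(Kᵢ−1)) = 0.
Check two-phase: ΣzᵢKᵢ = 1.8391 > 1 and Σzᵢ/Kᵢ = 1.1059 > 1, so g(0) = 0.8391 > 0 and g(1) = -0.1059 < 0.
Iterate (Newton) starting at β = 0.35:
  β = 0.3500: g = 0.38810, g' = -0.7994 → β = 0.8355
  β = 0.8355: g = 0.05263, g' = -0.7847 → β = 0.9025
  β = 0.9025: g = -0.00379, g' = -0.9070 → β = 0.8984
  β = 0.8984: g = -0.00002, g' = -0.8976 → β = 0.8983
Converged at β = 0.8983.
Compositions from xᵢ = zᵢ/(1+β(Kᵢ−1)), yᵢ = Kᵢxᵢ:
  cyclohexane: x = 0.1045, y = 0.3650
  toluene: x = 0.1439, y = 0.2126
  n-octane: x = 0.2429, y = 0.2698
  n-decane: x = 0.5087, y = 0.1526

x_n-decane = 0.5087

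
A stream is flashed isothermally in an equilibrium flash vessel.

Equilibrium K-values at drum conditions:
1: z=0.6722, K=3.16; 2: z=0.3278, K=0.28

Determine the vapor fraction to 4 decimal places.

ψ = 0.7819

Binary case is linear: z₁(K₁−1)(1+ψ(K₂−1)) + z₂(K₂−1)(1+ψ(K₁−1)) = 0
⇒ ψ = [z₁(K₁−1)+z₂(K₂−1)] / [−(K₁−1)(K₂−1)] = 1.21594/1.55520 = 0.7819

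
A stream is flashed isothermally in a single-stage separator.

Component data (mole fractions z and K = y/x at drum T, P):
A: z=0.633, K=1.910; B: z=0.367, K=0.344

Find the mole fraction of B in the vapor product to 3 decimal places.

Binary case is linear: z₁(K₁−1)(1+β(K₂−1)) + z₂(K₂−1)(1+β(K₁−1)) = 0
⇒ β = [z₁(K₁−1)+z₂(K₂−1)] / [−(K₁−1)(K₂−1)] = 0.3353/0.5970 = 0.562
Compositions from xᵢ = zᵢ/(1+β(Kᵢ−1)), yᵢ = Kᵢxᵢ:
  A: x = 0.419, y = 0.800
  B: x = 0.581, y = 0.200

y_B = 0.200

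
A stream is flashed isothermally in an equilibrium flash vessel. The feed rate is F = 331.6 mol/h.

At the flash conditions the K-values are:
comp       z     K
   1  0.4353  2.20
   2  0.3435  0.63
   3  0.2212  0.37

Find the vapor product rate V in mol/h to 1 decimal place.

V = 144.1 mol/h

Rachford–Rice: g(ψ) = Σ zᵢ(Kᵢ−1)/(1+ψ(Kᵢ−1)) = 0.
Feasibility: ΣzᵢKᵢ = 1.2559, Σzᵢ/Kᵢ = 1.3409 — both > 1, two phases present.
Iterate (Newton) starting at ψ = 0.5:
  ψ = 0.5000: g = -0.03291, g' = -0.5028 → ψ = 0.4345
Converged at ψ = 0.4345.
Then V = ψ·F = 0.4345·331.6 = 144.1 mol/h and L = F − V = 187.5 mol/h.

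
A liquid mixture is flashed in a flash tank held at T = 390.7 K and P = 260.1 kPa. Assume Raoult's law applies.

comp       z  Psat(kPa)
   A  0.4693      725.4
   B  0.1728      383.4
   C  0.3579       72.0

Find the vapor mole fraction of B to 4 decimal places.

y_B = 0.1974

Raoult's law: Kᵢ = Pᵢˢᵃᵗ/P = Pᵢˢᵃᵗ/260.1.
  K_A = 725.4/260.1 = 2.788927, K_B = 383.4/260.1 = 1.474048, K_C = 72.0/260.1 = 0.276817
Let β = V/F and solve Σ zᵢ(Kᵢ−1)/(1+β(Kᵢ−1)) = 0.
g(0) = ΣzᵢKᵢ − 1 = 0.6626 and g(1) = 1 − Σzᵢ/Kᵢ = -0.5784, so a root lies in (0, 1).
Newton iteration, β⁰ = 0.42:
  β = 0.4200: g = 0.17595, g' = -0.9028 → β = 0.6149
  β = 0.6149: g = -0.00288, g' = -0.9708 → β = 0.6119
Converged at β = 0.6119.
Compositions from xᵢ = zᵢ/(1+β(Kᵢ−1)), yᵢ = Kᵢxᵢ:
  A: x = 0.2240, y = 0.6248
  B: x = 0.1339, y = 0.1974
  C: x = 0.6420, y = 0.1777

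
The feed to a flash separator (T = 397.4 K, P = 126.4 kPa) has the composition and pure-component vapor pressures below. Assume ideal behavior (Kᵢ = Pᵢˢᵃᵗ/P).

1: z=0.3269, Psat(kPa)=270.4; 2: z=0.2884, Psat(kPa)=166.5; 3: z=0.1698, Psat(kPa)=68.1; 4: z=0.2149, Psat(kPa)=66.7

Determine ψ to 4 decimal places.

Raoult's law: Kᵢ = Pᵢˢᵃᵗ/P = Pᵢˢᵃᵗ/126.4.
  K_1 = 270.4/126.4 = 2.139241, K_2 = 166.5/126.4 = 1.317247, K_3 = 68.1/126.4 = 0.538766, K_4 = 66.7/126.4 = 0.527690
Let ψ = V/F and solve Σ zᵢ(Kᵢ−1)/(1+ψ(Kᵢ−1)) = 0.
Check two-phase: ΣzᵢKᵢ = 1.2841 > 1 and Σzᵢ/Kᵢ = 1.0942 > 1, so g(0) = 0.2841 > 0 and g(1) = -0.0942 < 0.
Iterate (Newton) starting at ψ = 0.5:
  ψ = 0.5000: g = 0.08156, g' = -0.3370 → ψ = 0.7420
  ψ = 0.7420: g = 0.00055, g' = -0.3407 → ψ = 0.7436
Converged at ψ = 0.7436.

ψ = 0.7436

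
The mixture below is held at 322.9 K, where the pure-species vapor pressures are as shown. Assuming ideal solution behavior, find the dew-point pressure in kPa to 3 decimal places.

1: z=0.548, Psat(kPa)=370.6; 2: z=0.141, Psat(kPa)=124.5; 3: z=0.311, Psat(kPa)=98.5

At the dew point ψ → 1, so Σzᵢ/Kᵢ = 1 with Kᵢ = Pᵢˢᵃᵗ/P ⇒ 1/P = Σzᵢ/Pᵢˢᵃᵗ.
1/P = 0.548/370.6 + 0.141/124.5 + 0.311/98.5 = 0.005769 ⇒ P = 173.353 kPa

Pdew = 173.353 kPa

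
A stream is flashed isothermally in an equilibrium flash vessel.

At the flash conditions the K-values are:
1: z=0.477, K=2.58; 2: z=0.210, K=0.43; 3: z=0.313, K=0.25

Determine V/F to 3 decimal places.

Newton iteration, V/F⁰ = 0.47:
  V/F = 0.470: g = -0.0936, g' = -0.939 → V/F = 0.370
  V/F = 0.370: g = -0.0014, g' = -0.921 → V/F = 0.369
Converged at V/F = 0.369.

V/F = 0.369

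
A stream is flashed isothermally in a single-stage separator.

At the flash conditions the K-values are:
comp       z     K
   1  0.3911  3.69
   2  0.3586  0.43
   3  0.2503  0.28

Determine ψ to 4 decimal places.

Let ψ = V/F and solve Σ zᵢ(Kᵢ−1)/(1+ψ(Kᵢ−1)) = 0.
g(0) = ΣzᵢKᵢ − 1 = 0.6674 and g(1) = 1 − Σzᵢ/Kᵢ = -0.8339, so a root lies in (0, 1).
Newton iteration, ψ⁰ = 0.5:
  ψ = 0.5000: g = -0.11883, g' = -1.0593 → ψ = 0.3878
  ψ = 0.3878: g = 0.00244, g' = -1.1197 → ψ = 0.3900
Converged at ψ = 0.3900.

ψ = 0.3900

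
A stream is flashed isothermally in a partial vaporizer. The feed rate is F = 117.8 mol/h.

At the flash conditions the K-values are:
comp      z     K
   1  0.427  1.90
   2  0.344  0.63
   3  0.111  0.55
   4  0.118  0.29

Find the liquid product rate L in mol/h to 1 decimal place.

L = 83.9 mol/h

Iterate (Newton) starting at ψ = 0.55:
  ψ = 0.550: g = -0.1066, g' = -0.429 → ψ = 0.301
  ψ = 0.301: g = -0.0054, g' = -0.400 → ψ = 0.288
Converged at ψ = 0.288.
Then V = ψ·F = 0.2881·117.8 = 33.9 mol/h and L = F − V = 83.9 mol/h.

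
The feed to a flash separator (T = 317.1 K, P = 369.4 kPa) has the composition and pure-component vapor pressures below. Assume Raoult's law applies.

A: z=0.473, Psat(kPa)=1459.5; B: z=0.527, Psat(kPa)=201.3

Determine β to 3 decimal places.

β = 0.861

Raoult's law: Kᵢ = Pᵢˢᵃᵗ/P = Pᵢˢᵃᵗ/369.4.
  K_A = 1459.5/369.4 = 3.95100, K_B = 201.3/369.4 = 0.54494
Binary case is linear: z₁(K₁−1)(1+β(K₂−1)) + z₂(K₂−1)(1+β(K₁−1)) = 0
⇒ β = [z₁(K₁−1)+z₂(K₂−1)] / [−(K₁−1)(K₂−1)] = 1.1560/1.3429 = 0.861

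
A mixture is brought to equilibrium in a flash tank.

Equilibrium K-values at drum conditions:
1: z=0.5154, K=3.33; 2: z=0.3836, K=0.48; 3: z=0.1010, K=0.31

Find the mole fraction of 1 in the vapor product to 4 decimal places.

y_1 = 0.6469

Let ψ = V/F and solve Σ zᵢ(Kᵢ−1)/(1+ψ(Kᵢ−1)) = 0.
Check two-phase: ΣzᵢKᵢ = 1.9317 > 1 and Σzᵢ/Kᵢ = 1.2797 > 1, so g(0) = 0.9317 > 0 and g(1) = -0.2797 < 0.
Newton–Raphson from ψ = 0.5:
  ψ = 0.5000: g = 0.17873, g' = -0.8985 → ψ = 0.6989
  ψ = 0.6989: g = 0.00891, g' = -0.8404 → ψ = 0.7095
Converged at ψ = 0.7095.
Compositions from xᵢ = zᵢ/(1+ψ(Kᵢ−1)), yᵢ = Kᵢxᵢ:
  1: x = 0.1943, y = 0.6469
  2: x = 0.6079, y = 0.2918
  3: x = 0.1979, y = 0.0613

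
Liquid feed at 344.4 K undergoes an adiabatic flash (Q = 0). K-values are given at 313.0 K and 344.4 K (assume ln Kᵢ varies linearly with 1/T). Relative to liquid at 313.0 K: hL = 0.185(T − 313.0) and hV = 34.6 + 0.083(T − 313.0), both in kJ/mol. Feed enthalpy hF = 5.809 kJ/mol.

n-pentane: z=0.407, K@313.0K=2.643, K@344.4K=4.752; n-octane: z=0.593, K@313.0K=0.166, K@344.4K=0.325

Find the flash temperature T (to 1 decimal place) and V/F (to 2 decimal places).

Adiabatic flash: solve Rachford–Rice at each trial T, then check hF = ψ·hV(T) + (1−ψ)·hL(T).
  T = 313.0 K: K = (2.643, 0.166), RR gives ψ = 0.127, H_out = 4.397 kJ/mol
  T = 344.4 K: K = (4.752, 0.325), RR gives ψ = 0.445, H_out = 19.778 kJ/mol
  T = 328.7 K: K = (3.594, 0.236), RR gives ψ = 0.304, H_out = 12.940 kJ/mol
  T = 320.9 K: K = (3.097, 0.199), RR gives ψ = 0.225, H_out = 9.075 kJ/mol
  T = 316.9 K: K = (2.861, 0.182), RR gives ψ = 0.179, H_out = 6.834 kJ/mol
  T = 314.9 K: K = (2.748, 0.174), RR gives ψ = 0.153, H_out = 5.621 kJ/mol
Linear interpolation between T = 314.9 (H_out = 5.621) and T = 316.9 (H_out = 6.834) on hF = 5.809 gives T ≈ 315.2 K, at which ψ = 0.16.

T = 315.2 K, V/F = 0.16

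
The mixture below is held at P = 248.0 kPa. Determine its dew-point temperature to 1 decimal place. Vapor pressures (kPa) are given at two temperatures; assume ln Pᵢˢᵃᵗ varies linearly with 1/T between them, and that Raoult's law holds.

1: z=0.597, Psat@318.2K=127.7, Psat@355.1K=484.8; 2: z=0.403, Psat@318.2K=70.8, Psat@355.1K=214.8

T = 346.4 K

Dew-point temperature: Σzᵢ·P/Pᵢˢᵃᵗ(T) = 1. Interpolate ln Pᵢˢᵃᵗ = aᵢ + bᵢ/T.
  T = 318.2 K: ΣzᵢP/Pᵢˢᵃᵗ = 2.5710
  T = 355.1 K: ΣzᵢP/Pᵢˢᵃᵗ = 0.7707
  T = 336.6 K: ΣzᵢP/Pᵢˢᵃᵗ = 1.3621
  T = 345.9 K: ΣzᵢP/Pᵢˢᵃᵗ = 1.0149
  T = 350.5 K: ΣzᵢP/Pᵢˢᵃᵗ = 0.8827
  T = 348.2 K: ΣzᵢP/Pᵢˢᵃᵗ = 0.9460
Interpolating between 345.9 K and 348.2 K gives T ≈ 346.4 K.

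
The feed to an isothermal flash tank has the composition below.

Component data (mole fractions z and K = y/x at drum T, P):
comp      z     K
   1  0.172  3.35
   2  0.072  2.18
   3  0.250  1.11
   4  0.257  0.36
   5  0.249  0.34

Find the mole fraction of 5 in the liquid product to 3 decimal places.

x_5 = 0.285

Newton iteration, ψ⁰ = 0.57:
  ψ = 0.570: g = -0.2729, g' = -0.752 → ψ = 0.207
  ψ = 0.207: g = -0.0128, g' = -0.783 → ψ = 0.191
Converged at ψ = 0.191.
Compositions from xᵢ = zᵢ/(1+ψ(Kᵢ−1)), yᵢ = Kᵢxᵢ:
  1: x = 0.119, y = 0.398
  2: x = 0.059, y = 0.128
  3: x = 0.245, y = 0.272
  4: x = 0.293, y = 0.105
  5: x = 0.285, y = 0.097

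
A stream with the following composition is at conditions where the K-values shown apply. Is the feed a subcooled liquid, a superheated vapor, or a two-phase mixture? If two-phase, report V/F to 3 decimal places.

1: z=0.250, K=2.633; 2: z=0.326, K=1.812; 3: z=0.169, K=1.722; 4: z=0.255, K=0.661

superheated vapor

ΣzᵢKᵢ = 1.709; Σzᵢ/Kᵢ = 0.759.
Since Σzᵢ/Kᵢ < 1 the mixture is above its dew point — single vapor phase.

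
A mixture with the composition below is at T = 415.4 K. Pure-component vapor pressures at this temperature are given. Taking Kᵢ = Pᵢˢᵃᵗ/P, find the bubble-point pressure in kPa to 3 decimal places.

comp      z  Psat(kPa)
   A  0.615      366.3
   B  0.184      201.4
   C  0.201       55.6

At the bubble point ψ → 0, so ΣzᵢKᵢ = 1 with Kᵢ = Pᵢˢᵃᵗ/P ⇒ P = ΣzᵢPᵢˢᵃᵗ.
P = 0.615·366.3 + 0.184·201.4 + 0.201·55.6 = 273.508 kPa

Pbub = 273.508 kPa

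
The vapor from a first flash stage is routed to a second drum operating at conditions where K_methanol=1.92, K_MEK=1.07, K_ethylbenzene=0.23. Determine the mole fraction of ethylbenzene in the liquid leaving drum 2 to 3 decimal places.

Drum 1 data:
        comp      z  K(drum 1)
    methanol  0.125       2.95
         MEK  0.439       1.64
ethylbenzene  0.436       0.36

Drum 1:
Iterate (Newton) starting at ψ₁ = 0.5:
  ψ₁ = 0.500: g = -0.0741, g' = -0.611 → ψ₁ = 0.379
  ψ₁ = 0.379: g = -0.0020, g' = -0.585 → ψ₁ = 0.375
Converged at ψ₁ = 0.375.
Drum-1 compositions:
  methanol: x = 0.072, y = 0.213
  MEK: x = 0.354, y = 0.581
  ethylbenzene: x = 0.574, y = 0.207
Drum-2 feed = drum-1 vapor: z₂ = (0.2129, 0.5805, 0.2066).
Drum 2:
Newton iteration, ψ₂⁰ = 0.5:
  ψ₂ = 0.500: g = -0.0852, g' = -0.411 → ψ₂ = 0.293
  ψ₂ = 0.293: g = -0.0112, g' = -0.319 → ψ₂ = 0.257
Converged at ψ₂ = 0.257.
  methanol: x = 0.172, y = 0.331
  MEK: x = 0.570, y = 0.610
  ethylbenzene: x = 0.258, y = 0.059

x_ethylbenzene (drum 2) = 0.258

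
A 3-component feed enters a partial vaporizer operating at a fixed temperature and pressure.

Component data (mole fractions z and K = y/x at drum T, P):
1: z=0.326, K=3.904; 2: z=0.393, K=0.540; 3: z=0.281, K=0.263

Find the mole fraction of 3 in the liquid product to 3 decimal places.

x_3 = 0.370

Rachford–Rice: g(ψ) = Σ zᵢ(Kᵢ−1)/(1+ψ(Kᵢ−1)) = 0.
Feasibility: ΣzᵢKᵢ = 1.559, Σzᵢ/Kᵢ = 1.880 — both > 1, two phases present.
Newton–Raphson from ψ = 0.61:
  ψ = 0.610: g = -0.2859, g' = -1.022 → ψ = 0.330
  ψ = 0.330: g = -0.0037, g' = -1.098 → ψ = 0.327
Converged at ψ = 0.327.
Compositions from xᵢ = zᵢ/(1+ψ(Kᵢ−1)), yᵢ = Kᵢxᵢ:
  1: x = 0.167, y = 0.653
  2: x = 0.463, y = 0.250
  3: x = 0.370, y = 0.097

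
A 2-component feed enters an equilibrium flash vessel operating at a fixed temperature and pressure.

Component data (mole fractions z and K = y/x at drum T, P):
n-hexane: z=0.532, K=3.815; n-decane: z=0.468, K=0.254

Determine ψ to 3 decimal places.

Material balance + equilibrium reduce to Σ zᵢ(Kᵢ−1)/(1+ψ(Kᵢ−1)) = 0.
Feasibility: ΣzᵢKᵢ = 2.148, Σzᵢ/Kᵢ = 1.982 — both > 1, two phases present.
Iterate (Newton) starting at ψ = 0.52:
  ψ = 0.520: g = 0.0374, g' = -1.390 → ψ = 0.547
Converged at ψ = 0.547.

ψ = 0.547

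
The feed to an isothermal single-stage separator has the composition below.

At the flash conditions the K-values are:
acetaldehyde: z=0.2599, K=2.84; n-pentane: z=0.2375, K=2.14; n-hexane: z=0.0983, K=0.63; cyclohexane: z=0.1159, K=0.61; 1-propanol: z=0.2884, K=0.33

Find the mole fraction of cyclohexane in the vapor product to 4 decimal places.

y_cyclohexane = 0.0897

Rachford–Rice: g(β) = Σ zᵢ(Kᵢ−1)/(1+β(Kᵢ−1)) = 0.
Feasibility: ΣzᵢKᵢ = 1.4742, Σzᵢ/Kᵢ = 1.4225 — both > 1, two phases present.
Newton–Raphson from β = 0.43:
  β = 0.4300: g = 0.07968, g' = -0.7132 → β = 0.5417
  β = 0.5417: g = 0.00076, g' = -0.7071 → β = 0.5428
Converged at β = 0.5428.
Compositions from xᵢ = zᵢ/(1+β(Kᵢ−1)), yᵢ = Kᵢxᵢ:
  acetaldehyde: x = 0.1300, y = 0.3693
  n-pentane: x = 0.1467, y = 0.3140
  n-hexane: x = 0.1230, y = 0.0775
  cyclohexane: x = 0.1470, y = 0.0897
  1-propanol: x = 0.4532, y = 0.1496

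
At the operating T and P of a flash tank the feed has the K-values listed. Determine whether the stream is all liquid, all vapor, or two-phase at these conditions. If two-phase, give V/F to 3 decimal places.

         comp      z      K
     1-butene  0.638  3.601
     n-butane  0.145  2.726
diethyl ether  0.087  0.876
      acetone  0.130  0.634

all vapor

ΣzᵢKᵢ = 2.851; Σzᵢ/Kᵢ = 0.535.
Since Σzᵢ/Kᵢ < 1 the mixture is above its dew point — single vapor phase.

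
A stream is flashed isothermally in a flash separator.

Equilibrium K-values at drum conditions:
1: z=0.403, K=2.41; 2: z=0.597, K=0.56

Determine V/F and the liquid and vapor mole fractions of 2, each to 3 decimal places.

V/F = 0.493, x_2 = 0.762, y_2 = 0.427

Iterate (Newton) starting at V/F = 0.5:
  V/F = 0.500: g = -0.0035, g' = -0.466 → V/F = 0.492
  V/F = 0.492: g = 0.0000, g' = -0.467 → V/F = 0.493
Converged at V/F = 0.493.
Compositions from xᵢ = zᵢ/(1+V/F(Kᵢ−1)), yᵢ = Kᵢxᵢ:
  1: x = 0.238, y = 0.573
  2: x = 0.762, y = 0.427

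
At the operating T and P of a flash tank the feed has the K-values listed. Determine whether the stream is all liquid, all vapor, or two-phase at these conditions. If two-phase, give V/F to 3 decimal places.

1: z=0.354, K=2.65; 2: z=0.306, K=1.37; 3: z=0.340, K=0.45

two-phase, V/F = 0.810

ΣzᵢKᵢ = 1.510; Σzᵢ/Kᵢ = 1.112.
Both exceed 1, so a two-phase solution exists.
Iterate (Newton) starting at ψ = 0.5:
  ψ = 0.500: g = 0.1577, g' = -0.515 → ψ = 0.806
  ψ = 0.806: g = 0.0019, g' = -0.534 → ψ = 0.810
Converged at ψ = 0.810.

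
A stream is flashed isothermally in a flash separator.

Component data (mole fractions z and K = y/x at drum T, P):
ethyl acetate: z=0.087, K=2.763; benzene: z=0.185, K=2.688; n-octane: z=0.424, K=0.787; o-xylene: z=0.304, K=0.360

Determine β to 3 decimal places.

β = 0.248

Iterate (Newton) starting at β = 0.5:
  β = 0.500: g = -0.1363, g' = -0.525 → β = 0.240
  β = 0.240: g = 0.0048, g' = -0.596 → β = 0.248
Converged at β = 0.248.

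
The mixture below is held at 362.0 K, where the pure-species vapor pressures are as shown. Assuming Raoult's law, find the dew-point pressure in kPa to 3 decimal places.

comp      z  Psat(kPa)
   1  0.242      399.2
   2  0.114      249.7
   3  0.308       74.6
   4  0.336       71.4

At the dew point ψ → 1, so Σzᵢ/Kᵢ = 1 with Kᵢ = Pᵢˢᵃᵗ/P ⇒ 1/P = Σzᵢ/Pᵢˢᵃᵗ.
1/P = 0.242/399.2 + 0.114/249.7 + 0.308/74.6 + 0.336/71.4 = 0.009897 ⇒ P = 101.037 kPa

Pdew = 101.037 kPa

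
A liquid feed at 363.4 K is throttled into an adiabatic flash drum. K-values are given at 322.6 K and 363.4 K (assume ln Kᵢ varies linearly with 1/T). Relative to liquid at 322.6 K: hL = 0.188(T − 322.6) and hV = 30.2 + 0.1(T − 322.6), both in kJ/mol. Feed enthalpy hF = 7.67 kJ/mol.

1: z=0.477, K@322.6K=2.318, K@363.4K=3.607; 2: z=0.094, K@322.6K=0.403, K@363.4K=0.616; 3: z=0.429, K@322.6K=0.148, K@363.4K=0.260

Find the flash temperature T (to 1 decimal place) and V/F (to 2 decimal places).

T = 326.5 K, V/F = 0.23

Adiabatic flash: solve Rachford–Rice at each trial T, then check hF = ψ·hV(T) + (1−ψ)·hL(T).
  T = 322.6 K: K = (2.318, 0.403, 0.148), RR gives ψ = 0.193, H_out = 5.838 kJ/mol
  T = 363.4 K: K = (3.607, 0.616, 0.260), RR gives ψ = 0.493, H_out = 20.785 kJ/mol
  T = 343.0 K: K = (2.930, 0.505, 0.199), RR gives ψ = 0.363, H_out = 14.157 kJ/mol
  T = 332.8 K: K = (2.615, 0.452, 0.173), RR gives ψ = 0.287, H_out = 10.325 kJ/mol
  T = 327.7 K: K = (2.465, 0.427, 0.160), RR gives ψ = 0.243, H_out = 8.186 kJ/mol
  T = 325.1 K: K = (2.389, 0.415, 0.154), RR gives ψ = 0.218, H_out = 7.019 kJ/mol
  T = 326.4 K: K = (2.427, 0.421, 0.157), RR gives ψ = 0.231, H_out = 7.610 kJ/mol
Linear interpolation between T = 326.4 (H_out = 7.610) and T = 327.7 (H_out = 8.186) on hF = 7.67 gives T ≈ 326.5 K, at which ψ = 0.23.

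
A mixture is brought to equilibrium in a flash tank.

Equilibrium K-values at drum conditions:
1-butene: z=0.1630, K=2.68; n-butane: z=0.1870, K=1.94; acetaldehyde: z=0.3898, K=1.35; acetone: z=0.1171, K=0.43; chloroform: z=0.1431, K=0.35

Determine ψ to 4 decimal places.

ψ = 0.8129

Rachford–Rice: g(ψ) = Σ zᵢ(Kᵢ−1)/(1+ψ(Kᵢ−1)) = 0.
g(0) = ΣzᵢKᵢ − 1 = 0.4263 and g(1) = 1 − Σzᵢ/Kᵢ = -0.1271, so a root lies in (0, 1).
Iterate (Newton) starting at ψ = 0.46:
  ψ = 0.4600: g = 0.17154, g' = -0.4553 → ψ = 0.8368
  ψ = 0.8368: g = -0.01382, g' = -0.5895 → ψ = 0.8133
  ψ = 0.8133: g = -0.00025, g' = -0.5685 → ψ = 0.8129
Converged at ψ = 0.8129.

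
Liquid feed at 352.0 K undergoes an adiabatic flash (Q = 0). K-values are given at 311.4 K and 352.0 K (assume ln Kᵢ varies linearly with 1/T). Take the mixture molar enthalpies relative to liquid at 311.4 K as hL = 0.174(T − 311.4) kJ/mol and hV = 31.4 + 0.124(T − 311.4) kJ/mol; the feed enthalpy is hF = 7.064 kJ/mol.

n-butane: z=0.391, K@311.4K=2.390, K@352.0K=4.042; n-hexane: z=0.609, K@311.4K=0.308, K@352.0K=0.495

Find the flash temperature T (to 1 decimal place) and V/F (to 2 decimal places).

Adiabatic flash: solve Rachford–Rice at each trial T, then check hF = ψ·hV(T) + (1−ψ)·hL(T).
  T = 311.4 K: K = (2.390, 0.308), RR gives ψ = 0.127, H_out = 3.985 kJ/mol
  T = 352.0 K: K = (4.042, 0.495), RR gives ψ = 0.574, H_out = 23.925 kJ/mol
  T = 331.7 K: K = (3.158, 0.396), RR gives ψ = 0.365, H_out = 14.635 kJ/mol
  T = 321.5 K: K = (2.758, 0.350), RR gives ψ = 0.256, H_out = 9.652 kJ/mol
  T = 316.4 K: K = (2.568, 0.329), RR gives ψ = 0.194, H_out = 6.918 kJ/mol
  T = 318.9 K: K = (2.660, 0.339), RR gives ψ = 0.225, H_out = 8.285 kJ/mol
  T = 317.6 K: K = (2.612, 0.334), RR gives ψ = 0.209, H_out = 7.581 kJ/mol
Linear interpolation between T = 316.4 (H_out = 6.918) and T = 317.6 (H_out = 7.581) on hF = 7.064 gives T ≈ 316.7 K, at which ψ = 0.20.

T = 316.7 K, V/F = 0.20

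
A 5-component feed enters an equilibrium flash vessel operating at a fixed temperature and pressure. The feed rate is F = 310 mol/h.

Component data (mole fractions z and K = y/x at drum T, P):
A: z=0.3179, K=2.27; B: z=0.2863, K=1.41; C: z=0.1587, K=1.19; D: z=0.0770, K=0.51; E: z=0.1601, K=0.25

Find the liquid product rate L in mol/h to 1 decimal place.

L = 82.7 mol/h

Newton–Raphson from β = 0.34:
  β = 0.3400: g = 0.20687, g' = -0.4811 → β = 0.7700
  β = 0.7700: g = -0.02514, g' = -0.7154 → β = 0.7348
  β = 0.7348: g = -0.00097, g' = -0.6621 → β = 0.7334
Converged at β = 0.7334.
Then V = β·F = 0.7334·310 = 227.3 mol/h and L = F − V = 82.7 mol/h.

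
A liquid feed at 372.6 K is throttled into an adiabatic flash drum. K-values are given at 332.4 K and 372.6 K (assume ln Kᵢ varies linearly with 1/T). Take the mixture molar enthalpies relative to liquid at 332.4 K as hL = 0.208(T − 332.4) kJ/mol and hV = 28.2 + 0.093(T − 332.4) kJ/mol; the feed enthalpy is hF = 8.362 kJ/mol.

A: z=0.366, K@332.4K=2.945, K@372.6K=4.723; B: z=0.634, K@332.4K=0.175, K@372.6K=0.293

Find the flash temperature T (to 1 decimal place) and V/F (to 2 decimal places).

T = 345.8 K, V/F = 0.21

Adiabatic flash: solve Rachford–Rice at each trial T, then check hF = ψ·hV(T) + (1−ψ)·hL(T).
  T = 332.4 K: K = (2.945, 0.175), RR gives ψ = 0.118, H_out = 3.318 kJ/mol
  T = 372.6 K: K = (4.723, 0.293), RR gives ψ = 0.347, H_out = 16.552 kJ/mol
  T = 352.5 K: K = (3.780, 0.230), RR gives ψ = 0.247, H_out = 10.579 kJ/mol
  T = 342.4 K: K = (3.347, 0.201), RR gives ψ = 0.188, H_out = 7.166 kJ/mol
  T = 347.4 K: K = (3.558, 0.215), RR gives ψ = 0.218, H_out = 8.903 kJ/mol
  T = 344.9 K: K = (3.451, 0.208), RR gives ψ = 0.204, H_out = 8.047 kJ/mol
  T = 346.1 K: K = (3.502, 0.211), RR gives ψ = 0.211, H_out = 8.461 kJ/mol
Linear interpolation between T = 344.9 (H_out = 8.047) and T = 346.1 (H_out = 8.461) on hF = 8.362 gives T ≈ 345.8 K, at which ψ = 0.21.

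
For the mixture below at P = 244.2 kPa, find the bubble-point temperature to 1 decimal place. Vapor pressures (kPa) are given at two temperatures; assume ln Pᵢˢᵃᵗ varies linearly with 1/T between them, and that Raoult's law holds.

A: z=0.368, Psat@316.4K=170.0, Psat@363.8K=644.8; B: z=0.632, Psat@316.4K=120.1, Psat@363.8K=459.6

Bubble-point temperature: ΣzᵢPᵢˢᵃᵗ(T) = P. Interpolate ln Pᵢˢᵃᵗ = aᵢ + bᵢ/T.
  T = 316.4 K: ΣzᵢPᵢˢᵃᵗ = 138.46 kPa
  T = 363.8 K: ΣzᵢPᵢˢᵃᵗ = 527.75 kPa
  T = 340.1 K: ΣzᵢPᵢˢᵃᵗ = 283.22 kPa
  T = 328.2 K: ΣzᵢPᵢˢᵃᵗ = 200.30 kPa
  T = 334.1 K: ΣzᵢPᵢˢᵃᵗ = 238.57 kPa
  T = 337.1 K: ΣzᵢPᵢˢᵃᵗ = 260.14 kPa
  T = 335.6 K: ΣzᵢPᵢˢᵃᵗ = 249.17 kPa
Interpolating between 334.1 K and 335.6 K gives T ≈ 334.9 K.

T = 334.9 K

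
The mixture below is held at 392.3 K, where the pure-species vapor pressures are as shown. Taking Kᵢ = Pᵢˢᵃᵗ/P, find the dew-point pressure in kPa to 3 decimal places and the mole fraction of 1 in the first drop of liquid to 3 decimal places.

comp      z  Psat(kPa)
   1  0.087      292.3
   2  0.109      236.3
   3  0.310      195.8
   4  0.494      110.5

At the dew point ψ → 1, so Σzᵢ/Kᵢ = 1 with Kᵢ = Pᵢˢᵃᵗ/P ⇒ 1/P = Σzᵢ/Pᵢˢᵃᵗ.
1/P = 0.087/292.3 + 0.109/236.3 + 0.310/195.8 + 0.494/110.5 = 0.006813 ⇒ P = 146.784 kPa
xᵢ = zᵢP/Pᵢˢᵃᵗ ⇒ x_1 = 0.087·146.784/292.3 = 0.044

Pdew = 146.784 kPa, x_1 = 0.044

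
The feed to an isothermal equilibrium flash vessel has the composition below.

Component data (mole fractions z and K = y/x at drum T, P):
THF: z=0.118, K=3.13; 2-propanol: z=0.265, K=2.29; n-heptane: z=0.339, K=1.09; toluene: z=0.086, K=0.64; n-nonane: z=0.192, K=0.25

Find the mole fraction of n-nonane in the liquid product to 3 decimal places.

x_n-nonane = 0.374

Newton–Raphson from ψ = 0.56:
  ψ = 0.560: g = 0.0551, g' = -0.601 → ψ = 0.652
  ψ = 0.652: g = -0.0023, g' = -0.659 → ψ = 0.648
Converged at ψ = 0.648.
Compositions from xᵢ = zᵢ/(1+ψ(Kᵢ−1)), yᵢ = Kᵢxᵢ:
  THF: x = 0.050, y = 0.155
  2-propanol: x = 0.144, y = 0.331
  n-heptane: x = 0.320, y = 0.349
  toluene: x = 0.112, y = 0.072
  n-nonane: x = 0.374, y = 0.093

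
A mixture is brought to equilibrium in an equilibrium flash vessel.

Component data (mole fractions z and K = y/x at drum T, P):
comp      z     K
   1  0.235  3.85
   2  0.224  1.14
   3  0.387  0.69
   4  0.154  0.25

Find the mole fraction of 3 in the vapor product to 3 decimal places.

y_3 = 0.312

Let ψ = V/F and solve Σ zᵢ(Kᵢ−1)/(1+ψ(Kᵢ−1)) = 0.
Feasibility: ΣzᵢKᵢ = 1.466, Σzᵢ/Kᵢ = 1.434 — both > 1, two phases present.
Iterate (Newton) starting at ψ = 0.58:
  ψ = 0.580: g = -0.0692, g' = -0.602 → ψ = 0.465
Converged at ψ = 0.465.
Compositions from xᵢ = zᵢ/(1+ψ(Kᵢ−1)), yᵢ = Kᵢxᵢ:
  1: x = 0.101, y = 0.389
  2: x = 0.210, y = 0.240
  3: x = 0.452, y = 0.312
  4: x = 0.236, y = 0.059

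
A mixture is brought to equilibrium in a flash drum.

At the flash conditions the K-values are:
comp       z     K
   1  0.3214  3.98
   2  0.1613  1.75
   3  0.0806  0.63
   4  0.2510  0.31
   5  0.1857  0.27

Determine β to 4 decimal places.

β = 0.4602

Rachford–Rice: g(β) = Σ zᵢ(Kᵢ−1)/(1+β(Kᵢ−1)) = 0.
Check two-phase: ΣzᵢKᵢ = 1.7402 > 1 and Σzᵢ/Kᵢ = 1.7983 > 1, so g(0) = 0.7402 > 0 and g(1) = -0.7983 < 0.
Newton–Raphson from β = 0.67:
  β = 0.6700: g = -0.22695, g' = -1.1700 → β = 0.4760
  β = 0.4760: g = -0.01670, g' = -1.0509 → β = 0.4601
  β = 0.4601: g = 0.00003, g' = -1.0547 → β = 0.4602
Converged at β = 0.4602.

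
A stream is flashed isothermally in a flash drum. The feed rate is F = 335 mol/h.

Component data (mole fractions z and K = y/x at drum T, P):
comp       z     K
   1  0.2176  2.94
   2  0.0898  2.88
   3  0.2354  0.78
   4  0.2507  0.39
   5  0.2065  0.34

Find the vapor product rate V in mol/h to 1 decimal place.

V = 84.0 mol/h

Let ψ = V/F and solve Σ zᵢ(Kᵢ−1)/(1+ψ(Kᵢ−1)) = 0.
g(0) = ΣzᵢKᵢ − 1 = 0.2500 and g(1) = 1 − Σzᵢ/Kᵢ = -0.6572, so a root lies in (0, 1).
Newton–Raphson from ψ = 0.5:
  ψ = 0.5000: g = -0.18034, g' = -0.7032 → ψ = 0.2436
  ψ = 0.2436: g = 0.00575, g' = -0.7961 → ψ = 0.2508
Converged at ψ = 0.2508.
Then V = ψ·F = 0.2508·335 = 84.0 mol/h and L = F − V = 251.0 mol/h.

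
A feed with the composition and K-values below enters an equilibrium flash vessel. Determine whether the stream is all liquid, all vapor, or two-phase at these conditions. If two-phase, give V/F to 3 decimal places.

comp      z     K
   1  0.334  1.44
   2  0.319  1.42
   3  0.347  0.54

two-phase, V/F = 0.613

ΣzᵢKᵢ = 1.121; Σzᵢ/Kᵢ = 1.099.
Both exceed 1, so a two-phase solution exists.
Material balance + equilibrium reduce to Σ zᵢ(Kᵢ−1)/(1+ψ(Kᵢ−1)) = 0.
Iterate (Newton) starting at ψ = 0.5:
  ψ = 0.500: g = 0.0239, g' = -0.206 → ψ = 0.616
  ψ = 0.616: g = -0.0007, g' = -0.219 → ψ = 0.613
Converged at ψ = 0.613.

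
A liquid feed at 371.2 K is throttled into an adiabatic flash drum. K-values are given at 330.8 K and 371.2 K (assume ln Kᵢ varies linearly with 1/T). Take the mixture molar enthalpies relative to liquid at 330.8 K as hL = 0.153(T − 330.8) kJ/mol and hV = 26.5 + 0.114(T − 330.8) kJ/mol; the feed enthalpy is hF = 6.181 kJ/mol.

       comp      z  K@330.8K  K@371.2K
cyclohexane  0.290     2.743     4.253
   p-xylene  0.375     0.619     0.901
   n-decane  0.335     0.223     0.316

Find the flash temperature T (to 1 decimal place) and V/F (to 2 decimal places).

Adiabatic flash: solve Rachford–Rice at each trial T, then check hF = ψ·hV(T) + (1−ψ)·hL(T).
  T = 330.8 K: K = (2.743, 0.619, 0.223), RR gives ψ = 0.100, H_out = 2.641 kJ/mol
  T = 371.2 K: K = (4.253, 0.901, 0.316), RR gives ψ = 0.466, H_out = 17.787 kJ/mol
  T = 351.0 K: K = (3.459, 0.755, 0.268), RR gives ψ = 0.297, H_out = 10.719 kJ/mol
  T = 340.9 K: K = (3.091, 0.686, 0.245), RR gives ψ = 0.204, H_out = 6.876 kJ/mol
  T = 335.9 K: K = (2.916, 0.652, 0.234), RR gives ψ = 0.154, H_out = 4.842 kJ/mol
  T = 338.4 K: K = (3.003, 0.669, 0.240), RR gives ψ = 0.180, H_out = 5.872 kJ/mol
  T = 339.6 K: K = (3.045, 0.677, 0.242), RR gives ψ = 0.192, H_out = 6.357 kJ/mol
Linear interpolation between T = 338.4 (H_out = 5.872) and T = 339.6 (H_out = 6.357) on hF = 6.181 gives T ≈ 339.2 K, at which ψ = 0.19.

T = 339.2 K, V/F = 0.19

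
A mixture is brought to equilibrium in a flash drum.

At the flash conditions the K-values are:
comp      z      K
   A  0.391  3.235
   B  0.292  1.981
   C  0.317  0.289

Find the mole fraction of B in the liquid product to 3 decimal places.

x_B = 0.167

Newton–Raphson from ψ = 0.5:
  ψ = 0.500: g = 0.2552, g' = -0.948 → ψ = 0.769
  ψ = 0.769: g = -0.0128, g' = -1.136 → ψ = 0.758
Converged at ψ = 0.758.
Compositions from xᵢ = zᵢ/(1+ψ(Kᵢ−1)), yᵢ = Kᵢxᵢ:
  A: x = 0.145, y = 0.470
  B: x = 0.167, y = 0.332
  C: x = 0.687, y = 0.199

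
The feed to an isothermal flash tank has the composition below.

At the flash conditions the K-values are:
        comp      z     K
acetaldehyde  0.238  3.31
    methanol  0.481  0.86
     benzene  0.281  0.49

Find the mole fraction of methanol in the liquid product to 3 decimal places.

x_methanol = 0.515

Rachford–Rice: g(ψ) = Σ zᵢ(Kᵢ−1)/(1+ψ(Kᵢ−1)) = 0.
Feasibility: ΣzᵢKᵢ = 1.339, Σzᵢ/Kᵢ = 1.205 — both > 1, two phases present.
Iterate (Newton) starting at ψ = 0.6:
  ψ = 0.600: g = -0.0496, g' = -0.386 → ψ = 0.472
  ψ = 0.472: g = 0.0024, g' = -0.428 → ψ = 0.477
Converged at ψ = 0.477.
Compositions from xᵢ = zᵢ/(1+ψ(Kᵢ−1)), yᵢ = Kᵢxᵢ:
  acetaldehyde: x = 0.113, y = 0.375
  methanol: x = 0.515, y = 0.443
  benzene: x = 0.371, y = 0.182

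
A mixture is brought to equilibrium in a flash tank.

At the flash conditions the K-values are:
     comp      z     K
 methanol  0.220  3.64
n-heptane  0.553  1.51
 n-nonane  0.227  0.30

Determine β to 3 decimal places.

Rachford–Rice: g(β) = Σ zᵢ(Kᵢ−1)/(1+β(Kᵢ−1)) = 0.
g(0) = ΣzᵢKᵢ − 1 = 0.704 and g(1) = 1 − Σzᵢ/Kᵢ = -0.183, so a root lies in (0, 1).
Newton–Raphson from β = 0.63:
  β = 0.630: g = 0.1473, g' = -0.655 → β = 0.855
  β = 0.855: g = -0.0211, g' = -0.904 → β = 0.832
  β = 0.832: g = -0.0005, g' = -0.858 → β = 0.831
Converged at β = 0.831.

β = 0.831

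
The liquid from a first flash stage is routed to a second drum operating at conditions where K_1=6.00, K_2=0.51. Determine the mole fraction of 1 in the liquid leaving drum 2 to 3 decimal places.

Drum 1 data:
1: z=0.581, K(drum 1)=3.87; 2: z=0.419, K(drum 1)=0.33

Drum 1:
Binary case is linear: z₁(K₁−1)(1+ψ₁(K₂−1)) + z₂(K₂−1)(1+ψ₁(K₁−1)) = 0
⇒ ψ₁ = [z₁(K₁−1)+z₂(K₂−1)] / [−(K₁−1)(K₂−1)] = 1.3867/1.9229 = 0.721
Drum-1 compositions:
  1: x = 0.189, y = 0.732
  2: x = 0.811, y = 0.268
Drum-2 feed = drum-1 liquid: z₂ = (0.1893, 0.8107).
Drum 2:
Material balance + equilibrium reduce to Σ zᵢ(Kᵢ−1)/(1+ψ₂(Kᵢ−1)) = 0.
Feasibility: ΣzᵢKᵢ = 1.549, Σzᵢ/Kᵢ = 1.621 — both > 1, two phases present.
Binary case is linear: z₁(K₁−1)(1+ψ₂(K₂−1)) + z₂(K₂−1)(1+ψ₂(K₁−1)) = 0
⇒ ψ₂ = [z₁(K₁−1)+z₂(K₂−1)] / [−(K₁−1)(K₂−1)] = 0.5491/2.4500 = 0.224
  1: x = 0.089, y = 0.536
  2: x = 0.911, y = 0.464

x_1 (drum 2) = 0.089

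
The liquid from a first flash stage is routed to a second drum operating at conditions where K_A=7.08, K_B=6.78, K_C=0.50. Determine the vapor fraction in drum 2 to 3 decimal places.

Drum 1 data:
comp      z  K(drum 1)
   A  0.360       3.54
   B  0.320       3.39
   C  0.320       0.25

V/F (drum 2) = 0.337

Drum 1:
Rachford–Rice: g(ψ₁) = Σ zᵢ(Kᵢ−1)/(1+ψ₁(Kᵢ−1)) = 0.
Check two-phase: ΣzᵢKᵢ = 2.439 > 1 and Σzᵢ/Kᵢ = 1.476 > 1, so g(0) = 1.439 > 0 and g(1) = -0.476 < 0.
Iterate (Newton) starting at ψ₁ = 0.5:
  ψ₁ = 0.500: g = 0.3672, g' = -1.291 → ψ₁ = 0.784
  ψ₁ = 0.784: g = -0.0115, g' = -1.543 → ψ₁ = 0.777
Converged at ψ₁ = 0.777.
Drum-1 compositions:
  A: x = 0.121, y = 0.429
  B: x = 0.112, y = 0.380
  C: x = 0.767, y = 0.192
Drum-2 feed = drum-1 liquid: z₂ = (0.1211, 0.1120, 0.7669).
Drum 2:
Rachford–Rice: g(ψ₂) = Σ zᵢ(Kᵢ−1)/(1+ψ₂(Kᵢ−1)) = 0.
Feasibility: ΣzᵢKᵢ = 2.000, Σzᵢ/Kᵢ = 1.567 — both > 1, two phases present.
Newton iteration, ψ₂⁰ = 0.5:
  ψ₂ = 0.500: g = -0.1627, g' = -0.862 → ψ₂ = 0.311
  ψ₂ = 0.311: g = 0.0315, g' = -1.281 → ψ₂ = 0.336
  ψ₂ = 0.336: g = 0.0011, g' = -1.193 → ψ₂ = 0.337
Converged at ψ₂ = 0.337.
  A: x = 0.040, y = 0.281
  B: x = 0.038, y = 0.258
  C: x = 0.922, y = 0.461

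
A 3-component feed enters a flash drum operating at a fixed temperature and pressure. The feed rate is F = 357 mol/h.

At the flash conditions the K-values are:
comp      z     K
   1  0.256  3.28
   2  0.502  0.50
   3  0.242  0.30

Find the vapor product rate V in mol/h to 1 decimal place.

V = 44.9 mol/h

Material balance + equilibrium reduce to Σ zᵢ(Kᵢ−1)/(1+ψ(Kᵢ−1)) = 0.
Check two-phase: ΣzᵢKᵢ = 1.163 > 1 and Σzᵢ/Kᵢ = 1.889 > 1, so g(0) = 0.163 > 0 and g(1) = -0.889 < 0.
Newton iteration, ψ⁰ = 0.62:
  ψ = 0.620: g = -0.4212, g' = -0.862 → ψ = 0.131
  ψ = 0.131: g = -0.0061, g' = -1.075 → ψ = 0.126
Converged at ψ = 0.126.
Then V = ψ·F = 0.1258·357 = 44.9 mol/h and L = F − V = 312.1 mol/h.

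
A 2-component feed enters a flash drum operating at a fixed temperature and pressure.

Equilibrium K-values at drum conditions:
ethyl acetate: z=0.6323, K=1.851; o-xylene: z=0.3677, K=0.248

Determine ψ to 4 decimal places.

ψ = 0.4087

Let ψ = V/F and solve Σ zᵢ(Kᵢ−1)/(1+ψ(Kᵢ−1)) = 0.
Check two-phase: ΣzᵢKᵢ = 1.2616 > 1 and Σzᵢ/Kᵢ = 1.8243 > 1, so g(0) = 0.2616 > 0 and g(1) = -0.8243 < 0.
Iterate (Newton) starting at ψ = 0.5:
  ψ = 0.5000: g = -0.06565, g' = -0.7594 → ψ = 0.4135
  ψ = 0.4135: g = -0.00330, g' = -0.6885 → ψ = 0.4088
  ψ = 0.4088: g = -0.00001, g' = -0.6855 → ψ = 0.4087
Converged at ψ = 0.4087.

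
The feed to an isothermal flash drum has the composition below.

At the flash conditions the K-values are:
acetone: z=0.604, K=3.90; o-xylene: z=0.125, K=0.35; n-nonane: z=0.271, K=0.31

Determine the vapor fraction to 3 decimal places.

Rachford–Rice: g(ψ) = Σ zᵢ(Kᵢ−1)/(1+ψ(Kᵢ−1)) = 0.
Check two-phase: ΣzᵢKᵢ = 2.483 > 1 and Σzᵢ/Kᵢ = 1.386 > 1, so g(0) = 1.483 > 0 and g(1) = -0.386 < 0.
Iterate (Newton) starting at ψ = 0.51:
  ψ = 0.510: g = 0.2965, g' = -1.252 → ψ = 0.747
  ψ = 0.747: g = 0.0096, g' = -1.256 → ψ = 0.754
Converged at ψ = 0.754.

ψ = 0.754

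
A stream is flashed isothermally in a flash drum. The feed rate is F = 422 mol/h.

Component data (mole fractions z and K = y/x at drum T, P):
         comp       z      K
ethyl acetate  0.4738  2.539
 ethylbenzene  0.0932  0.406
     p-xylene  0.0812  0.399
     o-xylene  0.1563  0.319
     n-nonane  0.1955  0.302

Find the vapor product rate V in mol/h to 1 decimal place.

V = 158.4 mol/h

Rachford–Rice: g(ψ) = Σ zᵢ(Kᵢ−1)/(1+ψ(Kᵢ−1)) = 0.
Feasibility: ΣzᵢKᵢ = 1.3821, Σzᵢ/Kᵢ = 1.7570 — both > 1, two phases present.
Newton–Raphson from ψ = 0.5:
  ψ = 0.5000: g = -0.10744, g' = -0.8763 → ψ = 0.3774
  ψ = 0.3774: g = -0.00172, g' = -0.8596 → ψ = 0.3754
Converged at ψ = 0.3754.
Then V = ψ·F = 0.3754·422 = 158.4 mol/h and L = F − V = 263.6 mol/h.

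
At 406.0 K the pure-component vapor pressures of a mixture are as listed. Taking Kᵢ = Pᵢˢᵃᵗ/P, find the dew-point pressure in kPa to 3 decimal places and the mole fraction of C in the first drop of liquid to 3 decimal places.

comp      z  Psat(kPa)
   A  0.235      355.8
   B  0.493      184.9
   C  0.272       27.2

At the dew point ψ → 1, so Σzᵢ/Kᵢ = 1 with Kᵢ = Pᵢˢᵃᵗ/P ⇒ 1/P = Σzᵢ/Pᵢˢᵃᵗ.
1/P = 0.235/355.8 + 0.493/184.9 + 0.272/27.2 = 0.013327 ⇒ P = 75.037 kPa
xᵢ = zᵢP/Pᵢˢᵃᵗ ⇒ x_C = 0.272·75.037/27.2 = 0.750

Pdew = 75.037 kPa, x_C = 0.750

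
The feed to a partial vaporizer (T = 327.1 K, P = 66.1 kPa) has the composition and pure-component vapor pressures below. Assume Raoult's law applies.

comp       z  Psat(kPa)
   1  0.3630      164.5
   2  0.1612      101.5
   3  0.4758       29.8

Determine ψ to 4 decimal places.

Raoult's law: Kᵢ = Pᵢˢᵃᵗ/P = Pᵢˢᵃᵗ/66.1.
  K_1 = 164.5/66.1 = 2.488654, K_2 = 101.5/66.1 = 1.535552, K_3 = 29.8/66.1 = 0.450832
Material balance + equilibrium reduce to Σ zᵢ(Kᵢ−1)/(1+ψ(Kᵢ−1)) = 0.
g(0) = ΣzᵢKᵢ − 1 = 0.3654 and g(1) = 1 − Σzᵢ/Kᵢ = -0.3062, so a root lies in (0, 1).
Iterate (Newton) starting at ψ = 0.5:
  ψ = 0.5000: g = 0.01769, g' = -0.5658 → ψ = 0.5313
Converged at ψ = 0.5313.

ψ = 0.5313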